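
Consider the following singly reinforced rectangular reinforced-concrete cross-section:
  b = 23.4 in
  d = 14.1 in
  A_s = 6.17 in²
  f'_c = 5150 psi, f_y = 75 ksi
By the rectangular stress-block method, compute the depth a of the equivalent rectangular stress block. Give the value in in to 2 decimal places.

T = A_s f_y = 6.17 × 75 = 462.75 kips.
a = T/(0.85 f'_c b) = 462.75/(0.85 × 5.15 × 23.4) = 4.52 in.

a ≈ 4.52 in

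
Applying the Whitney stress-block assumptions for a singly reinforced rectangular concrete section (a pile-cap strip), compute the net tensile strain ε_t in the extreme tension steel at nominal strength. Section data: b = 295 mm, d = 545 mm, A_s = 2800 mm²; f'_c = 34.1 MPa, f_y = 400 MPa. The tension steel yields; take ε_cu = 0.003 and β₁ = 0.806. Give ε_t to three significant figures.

a = A_s f_y/(0.85 f'_c b) = 130.99 mm.
β₁ = 0.806, so c = a/β₁ = 130.99/0.806 = 162.52 mm.
From the linear strain diagram with ε_cu = 0.003: ε_t = 0.003 (d − c)/c = 0.003 × (545 − 162.52)/162.52 = 0.00706.
Since ε_t ≥ 0.005, the section is tension-controlled.

ε_t ≈ 0.00706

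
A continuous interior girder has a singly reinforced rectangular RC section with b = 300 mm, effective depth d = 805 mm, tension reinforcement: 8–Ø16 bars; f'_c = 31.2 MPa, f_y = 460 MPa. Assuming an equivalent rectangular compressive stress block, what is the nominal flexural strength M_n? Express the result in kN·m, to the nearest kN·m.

A_s = 8 × 201 = 1608 mm².
T = A_s f_y = 1608 × 460 = 739680 N = 739.68 kN.
From C = T: a = T/(0.85 f'_c b) = 739680/(0.85 × 31.2 × 300) = 92.97 mm.
M_n = T(d − a/2) = 739.68 kN × (805 − 46.485) mm = 561.06 kN·m.

M_n ≈ 561 kN·m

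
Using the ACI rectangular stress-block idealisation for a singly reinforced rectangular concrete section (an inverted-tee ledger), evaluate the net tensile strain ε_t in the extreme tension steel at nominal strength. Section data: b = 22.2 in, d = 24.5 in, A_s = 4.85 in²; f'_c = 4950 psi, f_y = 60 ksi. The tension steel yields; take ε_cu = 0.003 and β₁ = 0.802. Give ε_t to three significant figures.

ε_t ≈ 0.0159

a = A_s f_y/(0.85 f'_c b) = 3.115 in.
β₁ = 0.802, so c = a/β₁ = 3.115/0.802 = 3.884 in.
From the linear strain diagram with ε_cu = 0.003: ε_t = 0.003 (d − c)/c = 0.003 × (24.5 − 3.884)/3.884 = 0.0159.
Since ε_t ≥ 0.005, the section is tension-controlled.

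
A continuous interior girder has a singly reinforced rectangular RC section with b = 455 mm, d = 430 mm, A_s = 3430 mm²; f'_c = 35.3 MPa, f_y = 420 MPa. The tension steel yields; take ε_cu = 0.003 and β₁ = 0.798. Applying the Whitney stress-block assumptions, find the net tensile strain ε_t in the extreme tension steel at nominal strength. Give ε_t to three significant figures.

ε_t ≈ 0.00676

a = A_s f_y/(0.85 f'_c b) = 105.52 mm.
β₁ = 0.798, so c = a/β₁ = 105.52/0.798 = 132.23 mm.
From the linear strain diagram with ε_cu = 0.003: ε_t = 0.003 (d − c)/c = 0.003 × (430 − 132.23)/132.23 = 0.00676.
Since ε_t ≥ 0.005, the section is tension-controlled.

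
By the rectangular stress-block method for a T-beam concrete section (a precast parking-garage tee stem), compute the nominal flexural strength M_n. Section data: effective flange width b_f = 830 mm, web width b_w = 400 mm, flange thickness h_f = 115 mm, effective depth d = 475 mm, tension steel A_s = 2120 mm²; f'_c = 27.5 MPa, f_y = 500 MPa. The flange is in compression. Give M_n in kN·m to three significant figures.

M_n ≈ 475 kN·m

Tension: T = A_s f_y = 2120 × 500 = 1060000 N.
Try a within the flange: a = T/(0.85 f'_c b_f) = 1060000/(0.85 × 27.5 × 830) = 54.64 mm.
Since a = 54.64 ≤ h_f = 115 mm, the stress block lies entirely in the flange; analyse as a rectangular beam of width b_f.
M_n = T(d − a/2) = 1060000 × (475 − 27.32) = 474.54 × 10⁶ N·mm.
M_n = 474.54 kN·m.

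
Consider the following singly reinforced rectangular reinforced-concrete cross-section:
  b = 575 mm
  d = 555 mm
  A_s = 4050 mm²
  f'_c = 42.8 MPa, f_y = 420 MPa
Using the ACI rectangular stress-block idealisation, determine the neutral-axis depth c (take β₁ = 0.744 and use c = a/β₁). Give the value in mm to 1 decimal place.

c ≈ 109.3 mm

T = A_s f_y = 4050 × 420 = 1701000 N = 1701 kN.
Setting C = 0.85 f'_c a b equal to T: a = 1701000/(0.85 × 42.8 × 575) = 81.316 mm.
With β₁ = 0.744, c = a/β₁ = 81.316/0.744 = 109.3 mm.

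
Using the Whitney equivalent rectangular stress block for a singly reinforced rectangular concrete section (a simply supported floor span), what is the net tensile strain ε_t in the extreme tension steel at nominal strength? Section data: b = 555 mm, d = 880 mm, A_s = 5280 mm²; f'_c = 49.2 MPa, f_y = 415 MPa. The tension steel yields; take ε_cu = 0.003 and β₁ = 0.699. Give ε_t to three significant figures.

ε_t ≈ 0.0165

a = A_s f_y/(0.85 f'_c b) = 94.41 mm.
β₁ = 0.699, so c = a/β₁ = 94.41/0.699 = 135.06 mm.
From the linear strain diagram with ε_cu = 0.003: ε_t = 0.003 (d − c)/c = 0.003 × (880 − 135.06)/135.06 = 0.0165.
Since ε_t ≥ 0.005, the section is tension-controlled.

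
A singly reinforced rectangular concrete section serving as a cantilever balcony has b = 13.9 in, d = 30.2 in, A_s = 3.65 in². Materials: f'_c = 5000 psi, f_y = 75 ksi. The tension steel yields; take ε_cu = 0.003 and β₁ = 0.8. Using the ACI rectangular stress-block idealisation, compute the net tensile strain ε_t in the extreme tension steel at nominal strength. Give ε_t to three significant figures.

ε_t ≈ 0.0126

a = A_s f_y/(0.85 f'_c b) = 4.634 in.
β₁ = 0.8, so c = a/β₁ = 4.634/0.8 = 5.793 in.
From the linear strain diagram with ε_cu = 0.003: ε_t = 0.003 (d − c)/c = 0.003 × (30.2 − 5.793)/5.793 = 0.0126.
Since ε_t ≥ 0.005, the section is tension-controlled.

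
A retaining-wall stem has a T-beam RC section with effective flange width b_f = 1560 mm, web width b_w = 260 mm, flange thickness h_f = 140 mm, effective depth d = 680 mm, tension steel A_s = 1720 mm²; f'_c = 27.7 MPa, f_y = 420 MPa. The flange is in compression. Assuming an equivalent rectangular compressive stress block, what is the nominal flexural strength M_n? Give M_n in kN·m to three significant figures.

M_n ≈ 484 kN·m

Tension: T = A_s f_y = 1720 × 420 = 722400 N.
Try a within the flange: a = T/(0.85 f'_c b_f) = 722400/(0.85 × 27.7 × 1560) = 19.67 mm.
Since a = 19.67 ≤ h_f = 140 mm, the stress block lies entirely in the flange; analyse as a rectangular beam of width b_f.
M_n = T(d − a/2) = 722400 × (680 − 9.835) = 484.13 × 10⁶ N·mm.
M_n = 484.13 kN·m.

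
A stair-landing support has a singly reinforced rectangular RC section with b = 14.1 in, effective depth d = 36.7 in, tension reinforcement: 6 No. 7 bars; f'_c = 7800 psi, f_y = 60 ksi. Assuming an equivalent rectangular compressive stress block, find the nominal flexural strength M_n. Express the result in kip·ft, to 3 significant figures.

A_s = 6 × 0.6 = 3.6 in².
T = A_s f_y = 3.6 × 60 = 216 kips.
a = T/(0.85 f'_c b) = 216/(0.85 × 7.8 × 14.1) = 2.311 in.
M_n = T(d − a/2) = 216 × (36.7 − 1.1555) = 7677.6 kip·in = 7677.6/12 = 639.80 kip·ft.

M_n ≈ 640 kip·ft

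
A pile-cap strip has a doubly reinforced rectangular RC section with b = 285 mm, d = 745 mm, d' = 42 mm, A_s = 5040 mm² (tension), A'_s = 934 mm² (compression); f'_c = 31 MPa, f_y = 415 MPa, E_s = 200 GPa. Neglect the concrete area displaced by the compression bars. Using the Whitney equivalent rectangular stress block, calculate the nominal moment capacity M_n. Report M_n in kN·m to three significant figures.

Assume both tension and compression steel yield.
Net tension couple steel: A_s − A'_s = 4106 mm².
a = (A_s − A'_s) f_y / (0.85 f'_c b) = 1703990/(0.85 × 31 × 285) = 226.90 mm.
c = a/β₁ = 226.90/0.829 = 273.70 mm; ε'_s = 0.003(c − d')/c = 0.0025 ≥ f_y/E_s = 0.0021, so compression steel does yield.
M_n = (A_s − A'_s) f_y (d − a/2) + A'_s f_y (d − d') = [1703990 × (745 − 113.45) + 387610 × (745 − 42)] × 10⁻⁶ = 1076.15 + 272.49 = 1348.64 kN·m.

M_n ≈ 1350 kN·m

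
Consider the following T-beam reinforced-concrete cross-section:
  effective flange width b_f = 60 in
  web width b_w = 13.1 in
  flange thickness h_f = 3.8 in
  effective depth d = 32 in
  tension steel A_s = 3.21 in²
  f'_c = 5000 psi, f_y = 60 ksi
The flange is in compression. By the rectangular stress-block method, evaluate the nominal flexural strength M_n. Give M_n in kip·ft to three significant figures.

M_n ≈ 508 kip·ft

Tension: T = A_s f_y = 3.21 × 60 = 192.6 kips.
Try a within the flange: a = T/(0.85 f'_c b_f) = 192.6/(0.85 × 5 × 60) = 0.755 in.
Since a = 0.755 ≤ h_f = 3.8 in, the stress block lies entirely in the flange; analyse as a rectangular beam of width b_f.
M_n = T(d − a/2) = 192.6 × (32 − 0.3775) = 6090.5 kip·in.
M_n = 6090.5/12 = 507.54 kip·ft.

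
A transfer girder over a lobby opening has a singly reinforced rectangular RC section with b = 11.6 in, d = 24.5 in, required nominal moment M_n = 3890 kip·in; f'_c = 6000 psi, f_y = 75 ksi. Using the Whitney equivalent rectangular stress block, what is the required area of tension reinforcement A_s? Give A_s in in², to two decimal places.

A_s ≈ 2.25 in²

From M_n = 0.85 f'_c a b (d − a/2):
a = d − √(d² − 2M_n/(0.85 f'_c b)) = 24.5 − √(24.5² − 2 × 3890/(0.85 × 6 × 11.6)) = 2.850 in.
A_s = 0.85 f'_c a b / f_y = 0.85 × 6 × 2.850 × 11.6 / 75 = 2.248 in².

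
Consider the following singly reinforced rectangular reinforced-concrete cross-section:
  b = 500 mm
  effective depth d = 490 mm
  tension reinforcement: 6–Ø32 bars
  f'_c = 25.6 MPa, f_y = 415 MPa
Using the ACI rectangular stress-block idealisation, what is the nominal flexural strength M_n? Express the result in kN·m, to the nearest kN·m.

M_n ≈ 797 kN·m

A_s = 6 × 804 = 4824 mm².
T = A_s f_y = 4824 × 415 = 2001960 N = 2001.96 kN.
From C = T: a = T/(0.85 f'_c b) = 2001960/(0.85 × 25.6 × 500) = 184.00 mm.
M_n = T(d − a/2) = 2001.96 kN × (490 − 92) mm = 796.78 kN·m.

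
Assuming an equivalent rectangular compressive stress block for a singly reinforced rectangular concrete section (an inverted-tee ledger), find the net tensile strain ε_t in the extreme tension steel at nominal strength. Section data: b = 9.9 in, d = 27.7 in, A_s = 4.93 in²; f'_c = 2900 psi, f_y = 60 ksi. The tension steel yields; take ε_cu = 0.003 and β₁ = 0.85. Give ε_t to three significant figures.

ε_t ≈ 0.00283

a = A_s f_y/(0.85 f'_c b) = 12.121 in.
β₁ = 0.85, so c = a/β₁ = 12.121/0.85 = 14.260 in.
From the linear strain diagram with ε_cu = 0.003: ε_t = 0.003 (d − c)/c = 0.003 × (27.7 − 14.260)/14.260 = 0.00283.
ε_t < 0.004 — the section is over-reinforced for flexure under ACI limits.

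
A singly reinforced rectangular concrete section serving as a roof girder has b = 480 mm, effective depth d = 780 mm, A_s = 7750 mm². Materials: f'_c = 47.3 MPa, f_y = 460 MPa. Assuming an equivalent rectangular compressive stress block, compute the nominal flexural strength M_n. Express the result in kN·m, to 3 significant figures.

M_n ≈ 2450 kN·m

T = A_s f_y = 7750 × 460 = 3565000 N = 3565 kN.
From C = T: a = T/(0.85 f'_c b) = 3565000/(0.85 × 47.3 × 480) = 184.73 mm.
M_n = T(d − a/2) = 3565 kN × (780 − 92.365) mm = 2451.42 kN·m.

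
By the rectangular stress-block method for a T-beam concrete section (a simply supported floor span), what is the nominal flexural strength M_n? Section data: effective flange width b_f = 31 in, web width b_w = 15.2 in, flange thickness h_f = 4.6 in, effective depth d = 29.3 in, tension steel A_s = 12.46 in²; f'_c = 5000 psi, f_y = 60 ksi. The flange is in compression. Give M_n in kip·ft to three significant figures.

Tension: T = A_s f_y = 12.46 × 60 = 747.6 kips.
Try a within the flange: a = T/(0.85 f'_c b_f) = 747.6/(0.85 × 5 × 31) = 5.674 in.
a = 5.674 > h_f = 4.6 in: the block extends into the web. Split into flange-overhang and web parts.
C_f = 0.85 f'_c (b_f − b_w) h_f = 0.85 × 5 × (31 − 15.2) × 4.6 = 308.9 kips.
Remaining web compression depth: a_w = (T − C_f)/(0.85 f'_c b_w) = (747.6 − 308.9)/(0.85 × 5 × 15.2) = 6.791 in.
M_n = C_f(d − h_f/2) + (T − C_f)(d − a_w/2) = 308.9 × (29.3 − 2.3) + 438.7 × (29.3 − 3.3955) = 8340.3 + 11364.3 = 19704.6 kip·in.
M_n = 19704.6/12 = 1642.05 kip·ft.

M_n ≈ 1640 kip·ft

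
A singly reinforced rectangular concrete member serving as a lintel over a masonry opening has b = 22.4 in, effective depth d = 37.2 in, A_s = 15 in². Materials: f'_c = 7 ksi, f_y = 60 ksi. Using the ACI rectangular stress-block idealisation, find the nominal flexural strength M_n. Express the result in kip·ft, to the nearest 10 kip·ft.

M_n ≈ 2540 kip·ft

T = A_s f_y = 15 × 60 = 900 kips.
a = T/(0.85 f'_c b) = 900/(0.85 × 7 × 22.4) = 6.753 in.
M_n = T(d − a/2) = 900 × (37.2 − 3.3765) = 30441.2 kip·in = 30441.2/12 = 2536.77 kip·ft.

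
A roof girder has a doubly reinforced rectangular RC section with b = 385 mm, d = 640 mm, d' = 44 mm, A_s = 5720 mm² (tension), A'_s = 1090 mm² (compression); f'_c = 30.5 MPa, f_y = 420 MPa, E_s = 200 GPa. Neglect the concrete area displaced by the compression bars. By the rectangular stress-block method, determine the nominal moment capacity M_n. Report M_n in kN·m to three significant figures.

M_n ≈ 1330 kN·m

Assume both tension and compression steel yield.
Net tension couple steel: A_s − A'_s = 4630 mm².
a = (A_s − A'_s) f_y / (0.85 f'_c b) = 1944600/(0.85 × 30.5 × 385) = 194.83 mm.
c = a/β₁ = 194.83/0.832 = 234.17 mm; ε'_s = 0.003(c − d')/c = 0.0024 ≥ f_y/E_s = 0.0021, so compression steel does yield.
M_n = (A_s − A'_s) f_y (d − a/2) + A'_s f_y (d − d') = [1944600 × (640 − 97.415) + 457800 × (640 − 44)] × 10⁻⁶ = 1055.11 + 272.85 = 1327.96 kN·m.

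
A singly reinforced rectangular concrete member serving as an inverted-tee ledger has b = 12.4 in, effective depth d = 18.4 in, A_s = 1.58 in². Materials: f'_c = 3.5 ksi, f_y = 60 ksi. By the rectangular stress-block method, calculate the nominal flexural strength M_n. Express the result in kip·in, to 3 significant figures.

M_n ≈ 1620 kip·in

T = A_s f_y = 1.58 × 60 = 94.8 kips.
a = T/(0.85 f'_c b) = 94.8/(0.85 × 3.5 × 12.4) = 2.570 in.
M_n = T(d − a/2) = 94.8 × (18.4 − 1.285) = 1622.5 kip·in.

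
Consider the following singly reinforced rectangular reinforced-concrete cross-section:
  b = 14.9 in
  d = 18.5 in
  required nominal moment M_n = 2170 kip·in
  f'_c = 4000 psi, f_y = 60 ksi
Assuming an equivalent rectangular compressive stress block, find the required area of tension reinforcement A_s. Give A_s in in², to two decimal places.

A_s ≈ 2.10 in²

From M_n = 0.85 f'_c a b (d − a/2):
a = d − √(d² − 2M_n/(0.85 f'_c b)) = 18.5 − √(18.5² − 2 × 2170/(0.85 × 4 × 14.9)) = 2.482 in.
A_s = 0.85 f'_c a b / f_y = 0.85 × 4 × 2.482 × 14.9 / 60 = 2.096 in².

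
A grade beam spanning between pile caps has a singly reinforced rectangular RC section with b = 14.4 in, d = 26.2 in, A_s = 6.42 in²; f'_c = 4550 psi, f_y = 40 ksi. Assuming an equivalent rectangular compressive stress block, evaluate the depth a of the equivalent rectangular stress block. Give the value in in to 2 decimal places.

a ≈ 4.61 in

T = A_s f_y = 6.42 × 40 = 256.8 kips.
a = T/(0.85 f'_c b) = 256.8/(0.85 × 4.55 × 14.4) = 4.61 in.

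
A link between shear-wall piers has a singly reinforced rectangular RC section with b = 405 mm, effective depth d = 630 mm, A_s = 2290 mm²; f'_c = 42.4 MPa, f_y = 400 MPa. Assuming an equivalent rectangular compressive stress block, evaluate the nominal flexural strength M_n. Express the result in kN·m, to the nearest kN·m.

M_n ≈ 548 kN·m

T = A_s f_y = 2290 × 400 = 916000 N = 916 kN.
From C = T: a = T/(0.85 f'_c b) = 916000/(0.85 × 42.4 × 405) = 62.76 mm.
M_n = T(d − a/2) = 916 kN × (630 − 31.38) mm = 548.34 kN·m.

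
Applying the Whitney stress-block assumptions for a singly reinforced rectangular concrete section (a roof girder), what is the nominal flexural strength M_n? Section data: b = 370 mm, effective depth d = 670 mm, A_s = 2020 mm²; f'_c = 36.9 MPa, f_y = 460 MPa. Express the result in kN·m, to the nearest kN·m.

M_n ≈ 585 kN·m

T = A_s f_y = 2020 × 460 = 929200 N = 929.2 kN.
From C = T: a = T/(0.85 f'_c b) = 929200/(0.85 × 36.9 × 370) = 80.07 mm.
M_n = T(d − a/2) = 929.2 kN × (670 − 40.035) mm = 585.36 kN·m.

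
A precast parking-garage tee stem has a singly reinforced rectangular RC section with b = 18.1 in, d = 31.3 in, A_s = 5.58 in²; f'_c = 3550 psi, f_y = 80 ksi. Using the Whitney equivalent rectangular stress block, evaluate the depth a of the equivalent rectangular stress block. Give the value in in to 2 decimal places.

a ≈ 8.17 in

T = A_s f_y = 5.58 × 80 = 446.4 kips.
a = T/(0.85 f'_c b) = 446.4/(0.85 × 3.55 × 18.1) = 8.17 in.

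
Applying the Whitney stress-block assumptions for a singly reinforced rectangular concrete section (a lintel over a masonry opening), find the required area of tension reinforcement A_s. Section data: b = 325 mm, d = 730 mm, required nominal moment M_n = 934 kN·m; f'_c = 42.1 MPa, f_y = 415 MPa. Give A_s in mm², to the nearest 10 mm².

A_s ≈ 3360 mm²

With M_n = 0.85 f'_c a b (d − a/2), solve the quadratic for a:
a = d − √(d² − 2M_n/(0.85 f'_c b)) = 730 − √(730² − 2 × 934×10⁶/(0.85 × 42.1 × 325)) = 119.85 mm.
A_s = 0.85 f'_c a b / f_y = 0.85 × 42.1 × 119.85 × 325 / 415 = 3358.7 mm².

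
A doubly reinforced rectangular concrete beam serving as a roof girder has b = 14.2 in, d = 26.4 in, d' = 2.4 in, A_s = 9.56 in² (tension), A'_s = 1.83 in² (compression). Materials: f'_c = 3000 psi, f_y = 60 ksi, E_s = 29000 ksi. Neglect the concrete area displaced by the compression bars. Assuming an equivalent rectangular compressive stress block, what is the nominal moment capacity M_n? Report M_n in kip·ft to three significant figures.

M_n ≈ 992 kip·ft

Assume both steels yield.
a = (A_s − A'_s) f_y/(0.85 f'_c b) = (9.56 − 1.83) × 60/(0.85 × 3 × 14.2) = 12.809 in.
c = a/β₁ = 12.809/0.85 = 15.069 in; ε'_s = 0.003(c − d')/c = 0.0025 ≥ ε_y = 0.0021, so the compression steel yields.
M_n = (A_s − A'_s) f_y (d − a/2) + A'_s f_y (d − d') = 463.8 × (26.4 − 6.4045) + 109.8 × (26.4 − 2.4) = 9273.9 + 2635.2 = 11909.1 kip·in = 11909.1/12 = 992.43 kip·ft.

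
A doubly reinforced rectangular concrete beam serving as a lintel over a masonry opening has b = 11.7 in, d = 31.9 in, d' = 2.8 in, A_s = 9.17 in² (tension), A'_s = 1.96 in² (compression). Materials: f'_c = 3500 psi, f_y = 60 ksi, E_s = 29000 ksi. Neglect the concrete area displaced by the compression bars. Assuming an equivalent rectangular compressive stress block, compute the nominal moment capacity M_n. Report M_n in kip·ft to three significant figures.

M_n ≈ 1210 kip·ft

Assume both steels yield.
a = (A_s − A'_s) f_y/(0.85 f'_c b) = (9.17 − 1.96) × 60/(0.85 × 3.5 × 11.7) = 12.428 in.
c = a/β₁ = 12.428/0.85 = 14.621 in; ε'_s = 0.003(c − d')/c = 0.0024 ≥ ε_y = 0.0021, so the compression steel yields.
M_n = (A_s − A'_s) f_y (d − a/2) + A'_s f_y (d − d') = 432.6 × (31.9 − 6.214) + 117.6 × (31.9 − 2.8) = 11111.8 + 3422.2 = 14534.0 kip·in = 14534.0/12 = 1211.17 kip·ft.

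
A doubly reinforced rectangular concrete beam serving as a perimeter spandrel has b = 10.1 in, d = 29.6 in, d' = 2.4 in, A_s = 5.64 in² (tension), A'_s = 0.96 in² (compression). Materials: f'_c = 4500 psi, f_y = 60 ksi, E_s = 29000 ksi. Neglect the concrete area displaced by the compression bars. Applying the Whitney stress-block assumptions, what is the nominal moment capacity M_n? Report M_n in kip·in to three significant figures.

M_n ≈ 8860 kip·in

Assume both steels yield.
a = (A_s − A'_s) f_y/(0.85 f'_c b) = (5.64 − 0.96) × 60/(0.85 × 4.5 × 10.1) = 7.268 in.
c = a/β₁ = 7.268/0.825 = 8.810 in; ε'_s = 0.003(c − d')/c = 0.0022 ≥ ε_y = 0.0021, so the compression steel yields.
M_n = (A_s − A'_s) f_y (d − a/2) + A'_s f_y (d − d') = 280.8 × (29.6 − 3.634) + 57.6 × (29.6 − 2.4) = 7291.3 + 1566.7 = 8858.0 kip·in.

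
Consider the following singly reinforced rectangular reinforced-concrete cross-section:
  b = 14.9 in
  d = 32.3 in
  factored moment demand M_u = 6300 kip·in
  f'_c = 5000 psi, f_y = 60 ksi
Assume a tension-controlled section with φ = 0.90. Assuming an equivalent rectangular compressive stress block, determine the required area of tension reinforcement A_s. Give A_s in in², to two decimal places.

M_n = M_u/φ = 6300/0.90 = 7000 kip·in.
From M_n = 0.85 f'_c a b (d − a/2):
a = d − √(d² − 2M_n/(0.85 f'_c b)) = 32.3 − √(32.3² − 2 × 7000/(0.85 × 5 × 14.9)) = 3.626 in.
A_s = 0.85 f'_c a b / f_y = 0.85 × 5 × 3.626 × 14.9 / 60 = 3.827 in².

A_s ≈ 3.83 in²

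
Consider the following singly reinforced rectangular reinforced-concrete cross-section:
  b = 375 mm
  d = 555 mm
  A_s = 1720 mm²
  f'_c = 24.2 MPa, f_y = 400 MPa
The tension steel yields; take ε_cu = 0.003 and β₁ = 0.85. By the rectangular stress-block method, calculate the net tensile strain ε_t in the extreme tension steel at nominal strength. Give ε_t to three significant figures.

ε_t ≈ 0.0129

a = A_s f_y/(0.85 f'_c b) = 89.19 mm.
β₁ = 0.85, so c = a/β₁ = 89.19/0.85 = 104.93 mm.
From the linear strain diagram with ε_cu = 0.003: ε_t = 0.003 (d − c)/c = 0.003 × (555 − 104.93)/104.93 = 0.0129.
Since ε_t ≥ 0.005, the section is tension-controlled.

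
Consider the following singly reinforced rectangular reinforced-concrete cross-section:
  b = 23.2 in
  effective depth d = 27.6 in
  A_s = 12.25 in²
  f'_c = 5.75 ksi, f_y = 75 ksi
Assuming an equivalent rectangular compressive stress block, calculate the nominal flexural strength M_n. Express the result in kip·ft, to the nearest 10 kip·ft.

T = A_s f_y = 12.25 × 75 = 918.75 kips.
a = T/(0.85 f'_c b) = 918.75/(0.85 × 5.75 × 23.2) = 8.103 in.
M_n = T(d − a/2) = 918.75 × (27.6 − 4.0515) = 21635.2 kip·in = 21635.2/12 = 1802.93 kip·ft.

M_n ≈ 1800 kip·ft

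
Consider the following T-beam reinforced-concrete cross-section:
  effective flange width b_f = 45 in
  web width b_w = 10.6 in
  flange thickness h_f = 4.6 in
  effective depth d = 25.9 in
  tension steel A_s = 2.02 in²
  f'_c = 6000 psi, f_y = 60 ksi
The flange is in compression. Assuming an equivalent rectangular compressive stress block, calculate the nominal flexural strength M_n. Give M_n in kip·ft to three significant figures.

Tension: T = A_s f_y = 2.02 × 60 = 121.2 kips.
Try a within the flange: a = T/(0.85 f'_c b_f) = 121.2/(0.85 × 6 × 45) = 0.528 in.
Since a = 0.528 ≤ h_f = 4.6 in, the stress block lies entirely in the flange; analyse as a rectangular beam of width b_f.
M_n = T(d − a/2) = 121.2 × (25.9 − 0.264) = 3107.1 kip·in.
M_n = 3107.1/12 = 258.93 kip·ft.

M_n ≈ 259 kip·ft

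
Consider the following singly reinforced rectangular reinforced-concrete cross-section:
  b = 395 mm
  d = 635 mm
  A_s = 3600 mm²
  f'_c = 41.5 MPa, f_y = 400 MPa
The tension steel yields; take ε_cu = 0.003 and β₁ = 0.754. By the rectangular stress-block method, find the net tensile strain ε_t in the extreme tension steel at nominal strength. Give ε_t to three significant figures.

ε_t ≈ 0.0109

a = A_s f_y/(0.85 f'_c b) = 103.35 mm.
β₁ = 0.754, so c = a/β₁ = 103.35/0.754 = 137.07 mm.
From the linear strain diagram with ε_cu = 0.003: ε_t = 0.003 (d − c)/c = 0.003 × (635 − 137.07)/137.07 = 0.0109.
Since ε_t ≥ 0.005, the section is tension-controlled.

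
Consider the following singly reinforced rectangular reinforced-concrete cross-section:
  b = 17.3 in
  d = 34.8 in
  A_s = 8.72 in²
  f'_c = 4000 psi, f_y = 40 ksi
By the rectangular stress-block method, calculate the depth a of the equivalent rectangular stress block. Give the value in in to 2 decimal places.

a ≈ 5.93 in

T = A_s f_y = 8.72 × 40 = 348.8 kips.
a = T/(0.85 f'_c b) = 348.8/(0.85 × 4 × 17.3) = 5.93 in.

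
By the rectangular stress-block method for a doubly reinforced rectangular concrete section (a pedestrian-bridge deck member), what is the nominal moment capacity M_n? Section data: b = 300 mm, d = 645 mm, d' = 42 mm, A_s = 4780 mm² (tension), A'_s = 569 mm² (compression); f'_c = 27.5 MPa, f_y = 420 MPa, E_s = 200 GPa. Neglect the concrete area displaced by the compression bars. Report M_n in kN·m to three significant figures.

Assume both tension and compression steel yield.
Net tension couple steel: A_s − A'_s = 4211 mm².
a = (A_s − A'_s) f_y / (0.85 f'_c b) = 1768620/(0.85 × 27.5 × 300) = 252.21 mm.
c = a/β₁ = 252.21/0.85 = 296.72 mm; ε'_s = 0.003(c − d')/c = 0.0026 ≥ f_y/E_s = 0.0021, so compression steel does yield.
M_n = (A_s − A'_s) f_y (d − a/2) + A'_s f_y (d − d') = [1768620 × (645 − 126.105) + 238980 × (645 − 42)] × 10⁻⁶ = 917.73 + 144.10 = 1061.83 kN·m.

M_n ≈ 1060 kN·m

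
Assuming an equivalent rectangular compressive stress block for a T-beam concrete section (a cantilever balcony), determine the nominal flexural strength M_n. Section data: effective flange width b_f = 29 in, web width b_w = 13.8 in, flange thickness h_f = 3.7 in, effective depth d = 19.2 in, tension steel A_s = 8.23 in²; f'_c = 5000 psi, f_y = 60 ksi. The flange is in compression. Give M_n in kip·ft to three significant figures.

M_n ≈ 707 kip·ft

Tension: T = A_s f_y = 8.23 × 60 = 493.8 kips.
Try a within the flange: a = T/(0.85 f'_c b_f) = 493.8/(0.85 × 5 × 29) = 4.006 in.
a = 4.006 > h_f = 3.7 in: the block extends into the web. Split into flange-overhang and web parts.
C_f = 0.85 f'_c (b_f − b_w) h_f = 0.85 × 5 × (29 − 13.8) × 3.7 = 239.0 kips.
Remaining web compression depth: a_w = (T − C_f)/(0.85 f'_c b_w) = (493.8 − 239.0)/(0.85 × 5 × 13.8) = 4.344 in.
M_n = C_f(d − h_f/2) + (T − C_f)(d − a_w/2) = 239.0 × (19.2 − 1.85) + 254.8 × (19.2 − 2.172) = 4146.7 + 4338.7 = 8485.4 kip·in.
M_n = 8485.4/12 = 707.12 kip·ft.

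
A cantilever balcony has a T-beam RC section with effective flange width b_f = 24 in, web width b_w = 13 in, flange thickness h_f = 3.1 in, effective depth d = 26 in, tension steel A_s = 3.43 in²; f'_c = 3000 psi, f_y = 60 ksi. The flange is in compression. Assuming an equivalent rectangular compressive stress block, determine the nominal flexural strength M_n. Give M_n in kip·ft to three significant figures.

M_n ≈ 417 kip·ft

Tension: T = A_s f_y = 3.43 × 60 = 205.8 kips.
Try a within the flange: a = T/(0.85 f'_c b_f) = 205.8/(0.85 × 3 × 24) = 3.363 in.
a = 3.363 > h_f = 3.1 in: the block extends into the web. Split into flange-overhang and web parts.
C_f = 0.85 f'_c (b_f − b_w) h_f = 0.85 × 3 × (24 − 13) × 3.1 = 87.0 kips.
Remaining web compression depth: a_w = (T − C_f)/(0.85 f'_c b_w) = (205.8 − 87.0)/(0.85 × 3 × 13) = 3.584 in.
M_n = C_f(d − h_f/2) + (T − C_f)(d − a_w/2) = 87.0 × (26 − 1.55) + 118.8 × (26 − 1.792) = 2127.2 + 2875.9 = 5003.1 kip·in.
M_n = 5003.1/12 = 416.93 kip·ft.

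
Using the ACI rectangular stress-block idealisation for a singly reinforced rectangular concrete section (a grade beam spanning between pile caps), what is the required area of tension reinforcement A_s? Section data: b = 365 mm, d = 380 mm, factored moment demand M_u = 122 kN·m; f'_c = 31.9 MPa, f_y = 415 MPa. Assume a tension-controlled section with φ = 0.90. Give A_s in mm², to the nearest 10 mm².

M_n = M_u/φ = 122/0.90 = 135.556 kN·m.
With M_n = 0.85 f'_c a b (d − a/2), solve the quadratic for a:
a = d − √(d² − 2M_n/(0.85 f'_c b)) = 380 − √(380² − 2 × 135.556×10⁶/(0.85 × 31.9 × 365)) = 37.94 mm.
A_s = 0.85 f'_c a b / f_y = 0.85 × 31.9 × 37.94 × 365 / 415 = 904.8 mm².

A_s ≈ 900 mm²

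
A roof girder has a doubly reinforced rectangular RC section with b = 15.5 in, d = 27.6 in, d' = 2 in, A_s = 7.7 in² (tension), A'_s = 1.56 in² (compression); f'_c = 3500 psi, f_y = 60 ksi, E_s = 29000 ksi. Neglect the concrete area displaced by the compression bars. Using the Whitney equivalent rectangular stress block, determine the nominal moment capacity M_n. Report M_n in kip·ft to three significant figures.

M_n ≈ 924 kip·ft

Assume both steels yield.
a = (A_s − A'_s) f_y/(0.85 f'_c b) = (7.7 − 1.56) × 60/(0.85 × 3.5 × 15.5) = 7.989 in.
c = a/β₁ = 7.989/0.85 = 9.399 in; ε'_s = 0.003(c − d')/c = 0.0024 ≥ ε_y = 0.0021, so the compression steel yields.
M_n = (A_s − A'_s) f_y (d − a/2) + A'_s f_y (d − d') = 368.4 × (27.6 − 3.9945) + 93.6 × (27.6 − 2) = 8696.3 + 2396.2 = 11092.5 kip·in = 11092.5/12 = 924.38 kip·ft.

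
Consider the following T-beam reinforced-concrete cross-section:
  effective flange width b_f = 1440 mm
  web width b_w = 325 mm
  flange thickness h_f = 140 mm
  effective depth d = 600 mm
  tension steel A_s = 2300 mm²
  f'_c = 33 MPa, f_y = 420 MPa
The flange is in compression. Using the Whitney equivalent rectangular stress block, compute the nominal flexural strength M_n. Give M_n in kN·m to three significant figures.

Tension: T = A_s f_y = 2300 × 420 = 966000 N.
Try a within the flange: a = T/(0.85 f'_c b_f) = 966000/(0.85 × 33 × 1440) = 23.92 mm.
Since a = 23.92 ≤ h_f = 140 mm, the stress block lies entirely in the flange; analyse as a rectangular beam of width b_f.
M_n = T(d − a/2) = 966000 × (600 − 11.96) = 568.05 × 10⁶ N·mm.
M_n = 568.05 kN·m.

M_n ≈ 568 kN·m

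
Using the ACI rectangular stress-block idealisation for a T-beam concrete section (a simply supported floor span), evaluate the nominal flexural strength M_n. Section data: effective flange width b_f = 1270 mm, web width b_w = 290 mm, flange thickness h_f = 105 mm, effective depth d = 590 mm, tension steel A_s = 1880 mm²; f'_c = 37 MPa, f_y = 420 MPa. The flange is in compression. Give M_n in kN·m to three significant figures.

Tension: T = A_s f_y = 1880 × 420 = 789600 N.
Try a within the flange: a = T/(0.85 f'_c b_f) = 789600/(0.85 × 37 × 1270) = 19.77 mm.
Since a = 19.77 ≤ h_f = 105 mm, the stress block lies entirely in the flange; analyse as a rectangular beam of width b_f.
M_n = T(d − a/2) = 789600 × (590 − 9.885) = 458.06 × 10⁶ N·mm.
M_n = 458.06 kN·m.

M_n ≈ 458 kN·m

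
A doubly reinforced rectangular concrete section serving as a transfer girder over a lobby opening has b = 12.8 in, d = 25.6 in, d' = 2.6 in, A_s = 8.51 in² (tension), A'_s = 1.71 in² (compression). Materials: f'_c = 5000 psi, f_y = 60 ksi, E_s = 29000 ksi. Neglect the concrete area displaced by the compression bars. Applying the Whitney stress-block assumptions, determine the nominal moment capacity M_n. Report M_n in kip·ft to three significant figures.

Assume both steels yield.
a = (A_s − A'_s) f_y/(0.85 f'_c b) = (8.51 − 1.71) × 60/(0.85 × 5 × 12.8) = 7.500 in.
c = a/β₁ = 7.500/0.8 = 9.375 in; ε'_s = 0.003(c − d')/c = 0.0022 ≥ ε_y = 0.0021, so the compression steel yields.
M_n = (A_s − A'_s) f_y (d − a/2) + A'_s f_y (d − d') = 408 × (25.6 − 3.75) + 102.6 × (25.6 − 2.6) = 8914.8 + 2359.8 = 11274.6 kip·in = 11274.6/12 = 939.55 kip·ft.

M_n ≈ 940 kip·ft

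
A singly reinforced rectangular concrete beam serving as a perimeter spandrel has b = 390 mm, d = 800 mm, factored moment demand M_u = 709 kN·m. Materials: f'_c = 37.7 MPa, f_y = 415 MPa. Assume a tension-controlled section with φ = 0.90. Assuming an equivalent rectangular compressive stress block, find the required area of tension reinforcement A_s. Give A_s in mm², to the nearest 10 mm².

M_n = M_u/φ = 709/0.90 = 787.778 kN·m.
With M_n = 0.85 f'_c a b (d − a/2), solve the quadratic for a:
a = d − √(d² − 2M_n/(0.85 f'_c b)) = 800 − √(800² − 2 × 787.778×10⁶/(0.85 × 37.7 × 390)) = 83.11 mm.
A_s = 0.85 f'_c a b / f_y = 0.85 × 37.7 × 83.11 × 390 / 415 = 2502.8 mm².

A_s ≈ 2500 mm²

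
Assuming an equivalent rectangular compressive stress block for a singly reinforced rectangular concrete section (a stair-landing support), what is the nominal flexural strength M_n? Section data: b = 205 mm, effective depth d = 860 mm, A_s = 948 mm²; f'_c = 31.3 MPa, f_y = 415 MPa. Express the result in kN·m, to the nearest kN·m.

M_n ≈ 324 kN·m

T = A_s f_y = 948 × 415 = 393420 N = 393.42 kN.
From C = T: a = T/(0.85 f'_c b) = 393420/(0.85 × 31.3 × 205) = 72.13 mm.
M_n = T(d − a/2) = 393.42 kN × (860 − 36.065) mm = 324.15 kN·m.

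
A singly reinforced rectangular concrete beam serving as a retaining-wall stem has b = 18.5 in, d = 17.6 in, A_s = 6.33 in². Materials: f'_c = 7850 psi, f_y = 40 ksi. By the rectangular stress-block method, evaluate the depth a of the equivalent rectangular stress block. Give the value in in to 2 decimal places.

a ≈ 2.05 in

T = A_s f_y = 6.33 × 40 = 253.2 kips.
a = T/(0.85 f'_c b) = 253.2/(0.85 × 7.85 × 18.5) = 2.05 in.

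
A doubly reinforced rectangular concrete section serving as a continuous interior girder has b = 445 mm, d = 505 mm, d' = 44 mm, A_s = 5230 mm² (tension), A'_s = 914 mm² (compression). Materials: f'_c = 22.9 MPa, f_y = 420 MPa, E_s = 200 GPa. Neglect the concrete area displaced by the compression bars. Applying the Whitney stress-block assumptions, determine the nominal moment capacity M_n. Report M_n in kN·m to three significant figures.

M_n ≈ 903 kN·m

Assume both tension and compression steel yield.
Net tension couple steel: A_s − A'_s = 4316 mm².
a = (A_s − A'_s) f_y / (0.85 f'_c b) = 1812720/(0.85 × 22.9 × 445) = 209.27 mm.
c = a/β₁ = 209.27/0.85 = 246.20 mm; ε'_s = 0.003(c − d')/c = 0.0025 ≥ f_y/E_s = 0.0021, so compression steel does yield.
M_n = (A_s − A'_s) f_y (d − a/2) + A'_s f_y (d − d') = [1812720 × (505 − 104.635) + 383880 × (505 − 44)] × 10⁻⁶ = 725.75 + 176.97 = 902.72 kN·m.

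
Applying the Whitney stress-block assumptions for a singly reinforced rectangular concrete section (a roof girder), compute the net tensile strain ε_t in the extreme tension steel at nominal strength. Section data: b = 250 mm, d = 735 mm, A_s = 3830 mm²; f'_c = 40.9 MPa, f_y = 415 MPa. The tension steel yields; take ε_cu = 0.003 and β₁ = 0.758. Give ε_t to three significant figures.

ε_t ≈ 0.00614

a = A_s f_y/(0.85 f'_c b) = 182.88 mm.
β₁ = 0.758, so c = a/β₁ = 182.88/0.758 = 241.27 mm.
From the linear strain diagram with ε_cu = 0.003: ε_t = 0.003 (d − c)/c = 0.003 × (735 − 241.27)/241.27 = 0.00614.
Since ε_t ≥ 0.005, the section is tension-controlled.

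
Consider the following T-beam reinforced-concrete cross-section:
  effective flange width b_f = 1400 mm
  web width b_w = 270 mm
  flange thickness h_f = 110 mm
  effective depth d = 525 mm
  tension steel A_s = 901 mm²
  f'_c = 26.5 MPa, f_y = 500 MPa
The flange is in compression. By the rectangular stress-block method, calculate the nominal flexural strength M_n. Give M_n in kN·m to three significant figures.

M_n ≈ 233 kN·m

Tension: T = A_s f_y = 901 × 500 = 450500 N.
Try a within the flange: a = T/(0.85 f'_c b_f) = 450500/(0.85 × 26.5 × 1400) = 14.29 mm.
Since a = 14.29 ≤ h_f = 110 mm, the stress block lies entirely in the flange; analyse as a rectangular beam of width b_f.
M_n = T(d − a/2) = 450500 × (525 − 7.145) = 233.29 × 10⁶ N·mm.
M_n = 233.29 kN·m.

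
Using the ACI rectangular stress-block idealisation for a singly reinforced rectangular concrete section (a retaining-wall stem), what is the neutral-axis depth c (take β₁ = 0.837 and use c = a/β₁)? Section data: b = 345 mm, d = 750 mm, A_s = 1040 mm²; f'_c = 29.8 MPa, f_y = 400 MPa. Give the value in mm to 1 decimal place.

c ≈ 56.9 mm

T = A_s f_y = 1040 × 400 = 416000 N = 416 kN.
Setting C = 0.85 f'_c a b equal to T: a = 416000/(0.85 × 29.8 × 345) = 47.604 mm.
With β₁ = 0.837, c = a/β₁ = 47.604/0.837 = 56.9 mm.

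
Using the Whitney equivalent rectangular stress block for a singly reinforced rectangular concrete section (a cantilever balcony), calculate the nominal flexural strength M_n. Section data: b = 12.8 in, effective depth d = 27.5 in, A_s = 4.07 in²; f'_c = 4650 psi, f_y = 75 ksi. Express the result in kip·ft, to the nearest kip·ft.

M_n ≈ 623 kip·ft

T = A_s f_y = 4.07 × 75 = 305.25 kips.
a = T/(0.85 f'_c b) = 305.25/(0.85 × 4.65 × 12.8) = 6.034 in.
M_n = T(d − a/2) = 305.25 × (27.5 − 3.017) = 7473.4 kip·in = 7473.4/12 = 622.78 kip·ft.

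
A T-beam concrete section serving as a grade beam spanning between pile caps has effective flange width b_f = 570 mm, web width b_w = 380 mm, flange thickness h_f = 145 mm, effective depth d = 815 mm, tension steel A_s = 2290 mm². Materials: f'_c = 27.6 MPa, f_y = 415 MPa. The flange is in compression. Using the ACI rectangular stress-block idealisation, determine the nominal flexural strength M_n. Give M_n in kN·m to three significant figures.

Tension: T = A_s f_y = 2290 × 415 = 950350 N.
Try a within the flange: a = T/(0.85 f'_c b_f) = 950350/(0.85 × 27.6 × 570) = 71.07 mm.
Since a = 71.07 ≤ h_f = 145 mm, the stress block lies entirely in the flange; analyse as a rectangular beam of width b_f.
M_n = T(d − a/2) = 950350 × (815 − 35.535) = 740.76 × 10⁶ N·mm.
M_n = 740.76 kN·m.

M_n ≈ 741 kN·m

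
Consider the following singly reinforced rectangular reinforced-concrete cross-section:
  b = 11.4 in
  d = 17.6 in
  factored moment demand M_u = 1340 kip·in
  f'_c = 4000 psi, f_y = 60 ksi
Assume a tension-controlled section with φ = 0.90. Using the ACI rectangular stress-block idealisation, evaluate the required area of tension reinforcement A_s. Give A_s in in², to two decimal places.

A_s ≈ 1.51 in²

M_n = M_u/φ = 1340/0.90 = 1488.89 kip·in.
From M_n = 0.85 f'_c a b (d − a/2):
a = d − √(d² − 2M_n/(0.85 f'_c b)) = 17.6 − √(17.6² − 2 × 1488.89/(0.85 × 4 × 11.4)) = 2.338 in.
A_s = 0.85 f'_c a b / f_y = 0.85 × 4 × 2.338 × 11.4 / 60 = 1.510 in².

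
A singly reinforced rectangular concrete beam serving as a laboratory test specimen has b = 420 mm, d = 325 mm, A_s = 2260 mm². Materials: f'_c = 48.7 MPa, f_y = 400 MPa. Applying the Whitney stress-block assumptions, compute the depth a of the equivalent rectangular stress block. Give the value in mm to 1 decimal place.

a ≈ 52.0 mm

T = A_s f_y = 2260 × 400 = 904000 N = 904 kN.
Setting C = 0.85 f'_c a b equal to T: a = 904000/(0.85 × 48.7 × 420) = 52.0 mm.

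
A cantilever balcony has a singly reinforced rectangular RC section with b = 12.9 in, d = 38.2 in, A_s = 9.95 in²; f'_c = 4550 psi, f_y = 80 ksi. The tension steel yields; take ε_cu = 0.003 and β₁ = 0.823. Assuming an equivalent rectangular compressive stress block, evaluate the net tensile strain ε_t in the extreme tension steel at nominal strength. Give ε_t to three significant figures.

ε_t ≈ 0.00291

a = A_s f_y/(0.85 f'_c b) = 15.955 in.
β₁ = 0.823, so c = a/β₁ = 15.955/0.823 = 19.386 in.
From the linear strain diagram with ε_cu = 0.003: ε_t = 0.003 (d − c)/c = 0.003 × (38.2 − 19.386)/19.386 = 0.00291.
ε_t < 0.004 — the section is over-reinforced for flexure under ACI limits.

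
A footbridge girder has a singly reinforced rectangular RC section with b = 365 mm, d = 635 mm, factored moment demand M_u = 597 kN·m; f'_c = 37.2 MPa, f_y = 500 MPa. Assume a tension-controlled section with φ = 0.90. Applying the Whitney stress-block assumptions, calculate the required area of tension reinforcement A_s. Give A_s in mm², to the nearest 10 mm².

A_s ≈ 2260 mm²

M_n = M_u/φ = 597/0.90 = 663.333 kN·m.
With M_n = 0.85 f'_c a b (d − a/2), solve the quadratic for a:
a = d − √(d² − 2M_n/(0.85 f'_c b)) = 635 − √(635² − 2 × 663.333×10⁶/(0.85 × 37.2 × 365)) = 98.09 mm.
A_s = 0.85 f'_c a b / f_y = 0.85 × 37.2 × 98.09 × 365 / 500 = 2264.2 mm².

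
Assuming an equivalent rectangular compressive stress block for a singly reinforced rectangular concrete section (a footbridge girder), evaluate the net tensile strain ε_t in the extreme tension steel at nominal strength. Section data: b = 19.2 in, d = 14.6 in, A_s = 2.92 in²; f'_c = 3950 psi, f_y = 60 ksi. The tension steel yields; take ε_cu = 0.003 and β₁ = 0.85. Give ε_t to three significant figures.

ε_t ≈ 0.0107

a = A_s f_y/(0.85 f'_c b) = 2.718 in.
β₁ = 0.85, so c = a/β₁ = 2.718/0.85 = 3.198 in.
From the linear strain diagram with ε_cu = 0.003: ε_t = 0.003 (d − c)/c = 0.003 × (14.6 − 3.198)/3.198 = 0.0107.
Since ε_t ≥ 0.005, the section is tension-controlled.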